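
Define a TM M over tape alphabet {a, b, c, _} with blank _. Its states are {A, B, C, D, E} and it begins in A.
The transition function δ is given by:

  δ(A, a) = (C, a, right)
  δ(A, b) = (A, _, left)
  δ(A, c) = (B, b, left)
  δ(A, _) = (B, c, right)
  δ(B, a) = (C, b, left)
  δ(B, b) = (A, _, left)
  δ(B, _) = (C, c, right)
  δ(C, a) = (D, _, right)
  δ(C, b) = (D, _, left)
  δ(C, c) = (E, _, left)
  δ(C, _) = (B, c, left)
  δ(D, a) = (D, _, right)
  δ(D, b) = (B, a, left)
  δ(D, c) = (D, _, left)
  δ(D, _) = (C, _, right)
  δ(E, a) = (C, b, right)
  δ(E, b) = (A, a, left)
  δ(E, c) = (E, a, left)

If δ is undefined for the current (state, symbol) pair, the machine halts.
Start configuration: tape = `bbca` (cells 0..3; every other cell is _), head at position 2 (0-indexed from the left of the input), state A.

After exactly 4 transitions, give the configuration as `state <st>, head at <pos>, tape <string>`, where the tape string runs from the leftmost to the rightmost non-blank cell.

state B, head at 0, tape c__ba

state=A head=2 tape=_bb[c]a   (A,c)→(B,b,left)
state=B head=1 tape=_b[b]ba   (B,b)→(A,_,left)
state=A head=0 tape=_[b]_ba   (A,b)→(A,_,left)
state=A head=-1 tape=[_]__ba   (A,_)→(B,c,right)
state=B head=0 tape=c[_]_ba
After 4 steps: state B, head at 0, tape c__ba.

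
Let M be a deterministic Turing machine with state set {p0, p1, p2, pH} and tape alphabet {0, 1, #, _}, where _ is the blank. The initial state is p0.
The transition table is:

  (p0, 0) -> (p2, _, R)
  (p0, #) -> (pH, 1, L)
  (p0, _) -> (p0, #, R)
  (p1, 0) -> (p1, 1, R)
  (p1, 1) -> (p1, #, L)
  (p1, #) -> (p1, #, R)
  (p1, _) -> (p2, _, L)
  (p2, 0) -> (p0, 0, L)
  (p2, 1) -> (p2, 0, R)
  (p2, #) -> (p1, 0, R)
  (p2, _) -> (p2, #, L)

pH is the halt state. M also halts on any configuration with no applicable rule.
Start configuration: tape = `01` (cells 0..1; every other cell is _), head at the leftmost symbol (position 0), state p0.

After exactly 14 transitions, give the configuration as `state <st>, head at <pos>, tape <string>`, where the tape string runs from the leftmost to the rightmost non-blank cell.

state p1, head at 2, tape #0##

state=p0 head=0 tape=[0]1__   (p0,0)→(p2,_,R)
state=p2 head=1 tape=_[1]__   (p2,1)→(p2,0,R)
state=p2 head=2 tape=_0[_]_   (p2,_)→(p2,#,L)
state=p2 head=1 tape=_[0]#_   (p2,0)→(p0,0,L)
state=p0 head=0 tape=[_]0#_   (p0,_)→(p0,#,R)
state=p0 head=1 tape=#[0]#_   (p0,0)→(p2,_,R)
state=p2 head=2 tape=#_[#]_   (p2,#)→(p1,0,R)
state=p1 head=3 tape=#_0[_]   (p1,_)→(p2,_,L)
state=p2 head=2 tape=#_[0]_   (p2,0)→(p0,0,L)
state=p0 head=1 tape=#[_]0_   (p0,_)→(p0,#,R)
state=p0 head=2 tape=##[0]_   (p0,0)→(p2,_,R)
state=p2 head=3 tape=##_[_]   (p2,_)→(p2,#,L)
state=p2 head=2 tape=##[_]#   (p2,_)→(p2,#,L)
state=p2 head=1 tape=#[#]##   (p2,#)→(p1,0,R)
state=p1 head=2 tape=#0[#]#
After 14 steps: state p1, head at 2, tape #0##.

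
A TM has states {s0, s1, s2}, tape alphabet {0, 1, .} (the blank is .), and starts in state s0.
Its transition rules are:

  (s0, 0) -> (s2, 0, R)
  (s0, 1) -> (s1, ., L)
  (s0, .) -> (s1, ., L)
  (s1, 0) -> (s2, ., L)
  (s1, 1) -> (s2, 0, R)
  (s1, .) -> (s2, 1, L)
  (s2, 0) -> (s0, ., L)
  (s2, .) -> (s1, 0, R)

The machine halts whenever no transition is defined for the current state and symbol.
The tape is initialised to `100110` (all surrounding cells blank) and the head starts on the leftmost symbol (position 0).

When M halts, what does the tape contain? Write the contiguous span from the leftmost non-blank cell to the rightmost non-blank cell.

00000010

state=s0 head=0 tape=..[1]00110   (s0,1)→(s1,.,L)
state=s1 head=-1 tape=.[.].00110   (s1,.)→(s2,1,L)
state=s2 head=-2 tape=[.]1.00110   (s2,.)→(s1,0,R)
state=s1 head=-1 tape=0[1].00110   (s1,1)→(s2,0,R)
state=s2 head=0 tape=00[.]00110   (s2,.)→(s1,0,R)
state=s1 head=1 tape=000[0]0110   (s1,0)→(s2,.,L)
state=s2 head=0 tape=00[0].0110   (s2,0)→(s0,.,L)
state=s0 head=-1 tape=0[0]..0110   (s0,0)→(s2,0,R)
state=s2 head=0 tape=00[.].0110   (s2,.)→(s1,0,R)
state=s1 head=1 tape=000[.]0110   (s1,.)→(s2,1,L)
state=s2 head=0 tape=00[0]10110   (s2,0)→(s0,.,L)
state=s0 head=-1 tape=0[0].10110   (s0,0)→(s2,0,R)
state=s2 head=0 tape=00[.]10110   (s2,.)→(s1,0,R)
state=s1 head=1 tape=000[1]0110   (s1,1)→(s2,0,R)
state=s2 head=2 tape=0000[0]110   (s2,0)→(s0,.,L)
state=s0 head=1 tape=000[0].110   (s0,0)→(s2,0,R)
state=s2 head=2 tape=0000[.]110   (s2,.)→(s1,0,R)
state=s1 head=3 tape=00000[1]10   (s1,1)→(s2,0,R)
state=s2 head=4 tape=000000[1]0
The non-blank tape span at halt is 00000010.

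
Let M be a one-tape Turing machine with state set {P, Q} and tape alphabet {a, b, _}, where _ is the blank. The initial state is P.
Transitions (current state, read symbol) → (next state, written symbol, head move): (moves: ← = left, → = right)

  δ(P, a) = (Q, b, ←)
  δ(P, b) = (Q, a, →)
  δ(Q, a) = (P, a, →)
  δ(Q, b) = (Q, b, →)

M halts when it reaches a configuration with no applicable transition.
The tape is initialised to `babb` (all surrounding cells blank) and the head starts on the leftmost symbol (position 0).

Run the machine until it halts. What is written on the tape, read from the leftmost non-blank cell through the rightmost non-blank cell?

P | [b]abb_   read b → write a, move →, go to Q
Q | a[a]bb_   read a → write a, move →, go to P
P | aa[b]b_   read b → write a, move →, go to Q
Q | aaa[b]_   read b → write b, move →, go to Q
Q | aaab[_]
The non-blank tape span at halt is aaab.

aaab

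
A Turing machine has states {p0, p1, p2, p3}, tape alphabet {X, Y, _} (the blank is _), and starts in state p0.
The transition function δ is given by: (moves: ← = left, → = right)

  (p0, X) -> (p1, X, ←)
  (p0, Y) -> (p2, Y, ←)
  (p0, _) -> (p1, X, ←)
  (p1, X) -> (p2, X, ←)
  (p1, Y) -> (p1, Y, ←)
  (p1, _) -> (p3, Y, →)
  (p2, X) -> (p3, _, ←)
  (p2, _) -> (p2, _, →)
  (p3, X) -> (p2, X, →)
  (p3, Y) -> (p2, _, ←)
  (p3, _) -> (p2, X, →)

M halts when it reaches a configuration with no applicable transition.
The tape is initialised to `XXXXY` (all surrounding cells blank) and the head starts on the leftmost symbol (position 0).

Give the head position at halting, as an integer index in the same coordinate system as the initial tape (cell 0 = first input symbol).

4

p0 | _[X]XXXY   read X → write X, move ←, go to p1
p1 | [_]XXXXY   read _ → write Y, move →, go to p3
p3 | Y[X]XXXY   read X → write X, move →, go to p2
p2 | YX[X]XXY   read X → write _, move ←, go to p3
p3 | Y[X]_XXY   read X → write X, move →, go to p2
p2 | YX[_]XXY   read _ → write _, move →, go to p2
p2 | YX_[X]XY   read X → write _, move ←, go to p3
p3 | YX[_]_XY   read _ → write X, move →, go to p2
p2 | YXX[_]XY   read _ → write _, move →, go to p2
p2 | YXX_[X]Y   read X → write _, move ←, go to p3
p3 | YXX[_]_Y   read _ → write X, move →, go to p2
p2 | YXXX[_]Y   read _ → write _, move →, go to p2
p2 | YXXX_[Y]
At halt the head is at cell 4.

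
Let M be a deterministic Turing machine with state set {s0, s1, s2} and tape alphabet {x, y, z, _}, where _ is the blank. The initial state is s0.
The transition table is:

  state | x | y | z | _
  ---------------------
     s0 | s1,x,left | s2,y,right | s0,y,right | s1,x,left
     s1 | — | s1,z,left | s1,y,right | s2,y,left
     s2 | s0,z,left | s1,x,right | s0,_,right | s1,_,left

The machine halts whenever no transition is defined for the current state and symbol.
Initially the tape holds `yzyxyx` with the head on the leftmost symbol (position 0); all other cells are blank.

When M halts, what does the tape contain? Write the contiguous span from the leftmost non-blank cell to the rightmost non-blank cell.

s0 | [y]zyxyx_   read y → write y, move right, go to s2
s2 | y[z]yxyx_   read z → write _, move right, go to s0
s0 | y_[y]xyx_   read y → write y, move right, go to s2
s2 | y_y[x]yx_   read x → write z, move left, go to s0
s0 | y_[y]zyx_   read y → write y, move right, go to s2
s2 | y_y[z]yx_   read z → write _, move right, go to s0
s0 | y_y_[y]x_   read y → write y, move right, go to s2
s2 | y_y_y[x]_   read x → write z, move left, go to s0
s0 | y_y_[y]z_   read y → write y, move right, go to s2
s2 | y_y_y[z]_   read z → write _, move right, go to s0
s0 | y_y_y_[_]   read _ → write x, move left, go to s1
s1 | y_y_y[_]x   read _ → write y, move left, go to s2
s2 | y_y_[y]yx   read y → write x, move right, go to s1
s1 | y_y_x[y]x   read y → write z, move left, go to s1
s1 | y_y_[x]zx
The non-blank tape span at halt is y_y_xzx.

y_y_xzx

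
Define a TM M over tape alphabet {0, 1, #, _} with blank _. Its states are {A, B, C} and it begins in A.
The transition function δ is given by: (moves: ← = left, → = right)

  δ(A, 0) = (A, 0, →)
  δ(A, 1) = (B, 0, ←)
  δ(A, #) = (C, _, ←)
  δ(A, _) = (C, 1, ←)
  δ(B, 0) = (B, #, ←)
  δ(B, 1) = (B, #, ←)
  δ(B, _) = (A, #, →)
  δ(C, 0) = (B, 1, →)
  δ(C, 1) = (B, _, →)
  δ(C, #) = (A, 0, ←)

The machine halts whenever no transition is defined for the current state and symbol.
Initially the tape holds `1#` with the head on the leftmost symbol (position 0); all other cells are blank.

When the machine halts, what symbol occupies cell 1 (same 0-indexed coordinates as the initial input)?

0

state=A head=0 tape=_[1]#_   (A,1)→(B,0,←)
state=B head=-1 tape=[_]0#_   (B,_)→(A,#,→)
state=A head=0 tape=#[0]#_   (A,0)→(A,0,→)
state=A head=1 tape=#0[#]_   (A,#)→(C,_,←)
state=C head=0 tape=#[0]__   (C,0)→(B,1,→)
state=B head=1 tape=#1[_]_   (B,_)→(A,#,→)
state=A head=2 tape=#1#[_]   (A,_)→(C,1,←)
state=C head=1 tape=#1[#]1   (C,#)→(A,0,←)
state=A head=0 tape=#[1]01   (A,1)→(B,0,←)
state=B head=-1 tape=[#]001
Cell 1 holds 0 when M halts.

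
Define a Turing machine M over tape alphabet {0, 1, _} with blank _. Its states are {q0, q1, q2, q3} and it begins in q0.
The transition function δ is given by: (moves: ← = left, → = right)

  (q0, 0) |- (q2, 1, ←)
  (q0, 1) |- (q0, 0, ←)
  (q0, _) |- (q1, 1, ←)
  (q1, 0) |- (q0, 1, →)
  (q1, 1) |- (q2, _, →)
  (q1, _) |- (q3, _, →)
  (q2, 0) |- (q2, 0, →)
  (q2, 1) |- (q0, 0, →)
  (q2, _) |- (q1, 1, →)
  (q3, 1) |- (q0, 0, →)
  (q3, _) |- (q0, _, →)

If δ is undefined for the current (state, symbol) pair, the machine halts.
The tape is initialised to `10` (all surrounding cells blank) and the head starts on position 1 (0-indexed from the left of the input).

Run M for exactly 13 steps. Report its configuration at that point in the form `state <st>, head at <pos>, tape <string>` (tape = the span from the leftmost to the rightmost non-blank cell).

q0 | _1[0]_____   read 0 → write 1, move ←, go to q2
q2 | _[1]1_____   read 1 → write 0, move →, go to q0
q0 | _0[1]_____   read 1 → write 0, move ←, go to q0
q0 | _[0]0_____   read 0 → write 1, move ←, go to q2
q2 | [_]10_____   read _ → write 1, move →, go to q1
q1 | 1[1]0_____   read 1 → write _, move →, go to q2
q2 | 1_[0]_____   read 0 → write 0, move →, go to q2
q2 | 1_0[_]____   read _ → write 1, move →, go to q1
q1 | 1_01[_]___   read _ → write _, move →, go to q3
q3 | 1_01_[_]__   read _ → write _, move →, go to q0
q0 | 1_01__[_]_   read _ → write 1, move ←, go to q1
q1 | 1_01_[_]1_   read _ → write _, move →, go to q3
q3 | 1_01__[1]_   read 1 → write 0, move →, go to q0
q0 | 1_01__0[_]
After 13 steps: state q0, head at 6, tape 1_01__0.

state q0, head at 6, tape 1_01__0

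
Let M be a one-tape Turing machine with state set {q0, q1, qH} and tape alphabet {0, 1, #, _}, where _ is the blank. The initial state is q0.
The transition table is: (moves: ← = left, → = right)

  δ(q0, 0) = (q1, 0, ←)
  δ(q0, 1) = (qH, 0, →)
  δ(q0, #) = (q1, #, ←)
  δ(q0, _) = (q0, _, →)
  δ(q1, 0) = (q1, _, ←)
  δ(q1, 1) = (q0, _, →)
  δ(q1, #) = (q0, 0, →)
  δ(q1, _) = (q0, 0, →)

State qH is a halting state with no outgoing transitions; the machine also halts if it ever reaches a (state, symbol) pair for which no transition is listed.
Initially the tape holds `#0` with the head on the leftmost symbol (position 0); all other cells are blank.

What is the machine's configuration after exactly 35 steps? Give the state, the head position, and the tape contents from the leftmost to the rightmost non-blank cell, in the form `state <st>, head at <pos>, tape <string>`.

state=q0 head=0 tape=____[#]0   (q0,#)→(q1,#,←)
state=q1 head=-1 tape=___[_]#0   (q1,_)→(q0,0,→)
state=q0 head=0 tape=___0[#]0   (q0,#)→(q1,#,←)
state=q1 head=-1 tape=___[0]#0   (q1,0)→(q1,_,←)
state=q1 head=-2 tape=__[_]_#0   (q1,_)→(q0,0,→)
state=q0 head=-1 tape=__0[_]#0   (q0,_)→(q0,_,→)
state=q0 head=0 tape=__0_[#]0   (q0,#)→(q1,#,←)
state=q1 head=-1 tape=__0[_]#0   (q1,_)→(q0,0,→)
state=q0 head=0 tape=__00[#]0   (q0,#)→(q1,#,←)
state=q1 head=-1 tape=__0[0]#0   (q1,0)→(q1,_,←)
state=q1 head=-2 tape=__[0]_#0   (q1,0)→(q1,_,←)
state=q1 head=-3 tape=_[_]__#0   (q1,_)→(q0,0,→)
state=q0 head=-2 tape=_0[_]_#0   (q0,_)→(q0,_,→)
state=q0 head=-1 tape=_0_[_]#0   (q0,_)→(q0,_,→)
state=q0 head=0 tape=_0__[#]0   (q0,#)→(q1,#,←)
state=q1 head=-1 tape=_0_[_]#0   (q1,_)→(q0,0,→)
state=q0 head=0 tape=_0_0[#]0   (q0,#)→(q1,#,←)
state=q1 head=-1 tape=_0_[0]#0   (q1,0)→(q1,_,←)
state=q1 head=-2 tape=_0[_]_#0   (q1,_)→(q0,0,→)
state=q0 head=-1 tape=_00[_]#0   (q0,_)→(q0,_,→)
state=q0 head=0 tape=_00_[#]0   (q0,#)→(q1,#,←)
state=q1 head=-1 tape=_00[_]#0   (q1,_)→(q0,0,→)
state=q0 head=0 tape=_000[#]0   (q0,#)→(q1,#,←)
state=q1 head=-1 tape=_00[0]#0   (q1,0)→(q1,_,←)
state=q1 head=-2 tape=_0[0]_#0   (q1,0)→(q1,_,←)
state=q1 head=-3 tape=_[0]__#0   (q1,0)→(q1,_,←)
state=q1 head=-4 tape=[_]___#0   (q1,_)→(q0,0,→)
state=q0 head=-3 tape=0[_]__#0   (q0,_)→(q0,_,→)
state=q0 head=-2 tape=0_[_]_#0   (q0,_)→(q0,_,→)
state=q0 head=-1 tape=0__[_]#0   (q0,_)→(q0,_,→)
state=q0 head=0 tape=0___[#]0   (q0,#)→(q1,#,←)
state=q1 head=-1 tape=0__[_]#0   (q1,_)→(q0,0,→)
state=q0 head=0 tape=0__0[#]0   (q0,#)→(q1,#,←)
state=q1 head=-1 tape=0__[0]#0   (q1,0)→(q1,_,←)
state=q1 head=-2 tape=0_[_]_#0   (q1,_)→(q0,0,→)
state=q0 head=-1 tape=0_0[_]#0
After 35 steps: state q0, head at -1, tape 0_0_#0.

state q0, head at -1, tape 0_0_#0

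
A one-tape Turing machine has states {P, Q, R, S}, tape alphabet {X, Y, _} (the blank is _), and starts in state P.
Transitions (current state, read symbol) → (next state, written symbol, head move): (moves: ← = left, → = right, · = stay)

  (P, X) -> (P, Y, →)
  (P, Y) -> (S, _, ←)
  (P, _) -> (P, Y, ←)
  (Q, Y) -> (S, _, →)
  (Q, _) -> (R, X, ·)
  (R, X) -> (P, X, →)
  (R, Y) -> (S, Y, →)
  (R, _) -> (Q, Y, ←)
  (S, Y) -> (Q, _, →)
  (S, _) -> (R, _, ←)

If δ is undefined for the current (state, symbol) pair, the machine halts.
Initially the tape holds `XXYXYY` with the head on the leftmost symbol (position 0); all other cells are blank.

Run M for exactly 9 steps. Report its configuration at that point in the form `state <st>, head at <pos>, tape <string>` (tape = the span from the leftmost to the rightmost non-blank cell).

state Q, head at 4, tape Y_X__Y

state=P head=0 tape=[X]XYXYY   (P,X)→(P,Y,→)
state=P head=1 tape=Y[X]YXYY   (P,X)→(P,Y,→)
state=P head=2 tape=YY[Y]XYY   (P,Y)→(S,_,←)
state=S head=1 tape=Y[Y]_XYY   (S,Y)→(Q,_,→)
state=Q head=2 tape=Y_[_]XYY   (Q,_)→(R,X,·)
state=R head=2 tape=Y_[X]XYY   (R,X)→(P,X,→)
state=P head=3 tape=Y_X[X]YY   (P,X)→(P,Y,→)
state=P head=4 tape=Y_XY[Y]Y   (P,Y)→(S,_,←)
state=S head=3 tape=Y_X[Y]_Y   (S,Y)→(Q,_,→)
state=Q head=4 tape=Y_X_[_]Y
After 9 steps: state Q, head at 4, tape Y_X__Y.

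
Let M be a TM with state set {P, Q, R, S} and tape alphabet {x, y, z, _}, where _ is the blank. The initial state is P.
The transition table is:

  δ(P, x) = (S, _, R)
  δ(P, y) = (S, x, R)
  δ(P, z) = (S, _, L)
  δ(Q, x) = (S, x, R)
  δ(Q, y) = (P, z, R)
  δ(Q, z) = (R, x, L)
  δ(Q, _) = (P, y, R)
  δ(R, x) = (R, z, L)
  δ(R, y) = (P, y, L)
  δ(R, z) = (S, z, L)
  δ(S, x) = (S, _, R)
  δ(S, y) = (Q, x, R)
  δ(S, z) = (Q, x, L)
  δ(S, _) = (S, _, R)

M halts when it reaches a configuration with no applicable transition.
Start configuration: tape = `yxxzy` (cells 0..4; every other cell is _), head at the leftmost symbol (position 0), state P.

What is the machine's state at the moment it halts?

P | [y]xxzy__   read y → write x, move R, go to S
S | x[x]xzy__   read x → write _, move R, go to S
S | x_[x]zy__   read x → write _, move R, go to S
S | x__[z]y__   read z → write x, move L, go to Q
Q | x_[_]xy__   read _ → write y, move R, go to P
P | x_y[x]y__   read x → write _, move R, go to S
S | x_y_[y]__   read y → write x, move R, go to Q
Q | x_y_x[_]_   read _ → write y, move R, go to P
P | x_y_xy[_]
No transition is defined for (P, _); M halts in state P.

P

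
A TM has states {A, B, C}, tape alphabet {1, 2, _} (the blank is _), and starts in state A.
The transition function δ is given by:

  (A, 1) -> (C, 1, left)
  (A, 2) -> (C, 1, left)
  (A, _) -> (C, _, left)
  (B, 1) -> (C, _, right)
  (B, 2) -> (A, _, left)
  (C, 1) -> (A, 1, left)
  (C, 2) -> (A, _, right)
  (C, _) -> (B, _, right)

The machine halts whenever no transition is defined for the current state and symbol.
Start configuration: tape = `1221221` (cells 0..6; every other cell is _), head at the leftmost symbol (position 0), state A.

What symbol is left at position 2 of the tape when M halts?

_

A | _[1]221221   read 1 → write 1, move left, go to C
C | [_]1221221   read _ → write _, move right, go to B
B | _[1]221221   read 1 → write _, move right, go to C
C | __[2]21221   read 2 → write _, move right, go to A
A | ___[2]1221   read 2 → write 1, move left, go to C
C | __[_]11221   read _ → write _, move right, go to B
B | ___[1]1221   read 1 → write _, move right, go to C
C | ____[1]221   read 1 → write 1, move left, go to A
A | ___[_]1221   read _ → write _, move left, go to C
C | __[_]_1221   read _ → write _, move right, go to B
B | ___[_]1221
Cell 2 holds _ when M halts.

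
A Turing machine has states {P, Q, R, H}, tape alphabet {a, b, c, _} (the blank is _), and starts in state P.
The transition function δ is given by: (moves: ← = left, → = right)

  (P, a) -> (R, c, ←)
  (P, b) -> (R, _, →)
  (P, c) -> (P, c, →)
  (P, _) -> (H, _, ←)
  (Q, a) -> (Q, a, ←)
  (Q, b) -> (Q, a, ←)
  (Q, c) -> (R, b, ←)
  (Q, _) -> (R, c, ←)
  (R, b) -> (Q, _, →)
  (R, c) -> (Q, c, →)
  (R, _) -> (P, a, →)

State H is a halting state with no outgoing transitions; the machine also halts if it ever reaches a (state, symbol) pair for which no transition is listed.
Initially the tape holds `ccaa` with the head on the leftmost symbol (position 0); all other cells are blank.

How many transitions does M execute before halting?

13

state=P head=0 tape=_[c]caa   (P,c)→(P,c,→)
state=P head=1 tape=_c[c]aa   (P,c)→(P,c,→)
state=P head=2 tape=_cc[a]a   (P,a)→(R,c,←)
state=R head=1 tape=_c[c]ca   (R,c)→(Q,c,→)
state=Q head=2 tape=_cc[c]a   (Q,c)→(R,b,←)
state=R head=1 tape=_c[c]ba   (R,c)→(Q,c,→)
state=Q head=2 tape=_cc[b]a   (Q,b)→(Q,a,←)
state=Q head=1 tape=_c[c]aa   (Q,c)→(R,b,←)
state=R head=0 tape=_[c]baa   (R,c)→(Q,c,→)
state=Q head=1 tape=_c[b]aa   (Q,b)→(Q,a,←)
state=Q head=0 tape=_[c]aaa   (Q,c)→(R,b,←)
state=R head=-1 tape=[_]baaa   (R,_)→(P,a,→)
state=P head=0 tape=a[b]aaa   (P,b)→(R,_,→)
state=R head=1 tape=a_[a]aa
M halts after 13 transitions.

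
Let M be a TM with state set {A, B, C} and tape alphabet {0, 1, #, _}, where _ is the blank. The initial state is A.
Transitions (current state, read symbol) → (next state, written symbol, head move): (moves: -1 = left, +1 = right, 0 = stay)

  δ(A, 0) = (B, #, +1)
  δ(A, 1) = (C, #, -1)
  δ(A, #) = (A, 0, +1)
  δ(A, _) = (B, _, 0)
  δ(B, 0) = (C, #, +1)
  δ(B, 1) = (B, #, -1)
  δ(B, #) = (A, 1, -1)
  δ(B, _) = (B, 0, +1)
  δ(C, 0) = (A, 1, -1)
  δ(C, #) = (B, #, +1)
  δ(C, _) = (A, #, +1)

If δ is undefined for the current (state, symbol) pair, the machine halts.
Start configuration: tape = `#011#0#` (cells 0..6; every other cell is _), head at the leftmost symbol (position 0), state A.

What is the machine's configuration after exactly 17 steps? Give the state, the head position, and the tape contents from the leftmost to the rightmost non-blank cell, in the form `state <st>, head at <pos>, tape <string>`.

A | _[#]011#0#   read # → write 0, move +1, go to A
A | _0[0]11#0#   read 0 → write #, move +1, go to B
B | _0#[1]1#0#   read 1 → write #, move -1, go to B
B | _0[#]#1#0#   read # → write 1, move -1, go to A
A | _[0]1#1#0#   read 0 → write #, move +1, go to B
B | _#[1]#1#0#   read 1 → write #, move -1, go to B
B | _[#]##1#0#   read # → write 1, move -1, go to A
A | [_]1##1#0#   read _ → write _, move 0, go to B
B | [_]1##1#0#   read _ → write 0, move +1, go to B
B | 0[1]##1#0#   read 1 → write #, move -1, go to B
B | [0]###1#0#   read 0 → write #, move +1, go to C
C | #[#]##1#0#   read # → write #, move +1, go to B
B | ##[#]#1#0#   read # → write 1, move -1, go to A
A | #[#]1#1#0#   read # → write 0, move +1, go to A
A | #0[1]#1#0#   read 1 → write #, move -1, go to C
C | #[0]##1#0#   read 0 → write 1, move -1, go to A
A | [#]1##1#0#   read # → write 0, move +1, go to A
A | 0[1]##1#0#
After 17 steps: state A, head at 0, tape 01##1#0#.

state A, head at 0, tape 01##1#0#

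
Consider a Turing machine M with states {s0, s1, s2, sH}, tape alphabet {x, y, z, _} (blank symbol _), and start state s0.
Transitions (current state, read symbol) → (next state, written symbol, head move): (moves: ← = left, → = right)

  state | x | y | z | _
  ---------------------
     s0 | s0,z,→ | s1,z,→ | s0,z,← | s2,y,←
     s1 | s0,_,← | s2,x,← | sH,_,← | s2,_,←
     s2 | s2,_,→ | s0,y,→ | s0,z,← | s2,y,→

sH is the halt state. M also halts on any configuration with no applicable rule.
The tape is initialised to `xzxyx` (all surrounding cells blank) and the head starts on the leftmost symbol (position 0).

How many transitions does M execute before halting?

9

state=s0 head=0 tape=__[x]zxyx   (s0,x)→(s0,z,→)
state=s0 head=1 tape=__z[z]xyx   (s0,z)→(s0,z,←)
state=s0 head=0 tape=__[z]zxyx   (s0,z)→(s0,z,←)
state=s0 head=-1 tape=_[_]zzxyx   (s0,_)→(s2,y,←)
state=s2 head=-2 tape=[_]yzzxyx   (s2,_)→(s2,y,→)
state=s2 head=-1 tape=y[y]zzxyx   (s2,y)→(s0,y,→)
state=s0 head=0 tape=yy[z]zxyx   (s0,z)→(s0,z,←)
state=s0 head=-1 tape=y[y]zzxyx   (s0,y)→(s1,z,→)
state=s1 head=0 tape=yz[z]zxyx   (s1,z)→(sH,_,←)
state=sH head=-1 tape=y[z]_zxyx
M halts after 9 transitions.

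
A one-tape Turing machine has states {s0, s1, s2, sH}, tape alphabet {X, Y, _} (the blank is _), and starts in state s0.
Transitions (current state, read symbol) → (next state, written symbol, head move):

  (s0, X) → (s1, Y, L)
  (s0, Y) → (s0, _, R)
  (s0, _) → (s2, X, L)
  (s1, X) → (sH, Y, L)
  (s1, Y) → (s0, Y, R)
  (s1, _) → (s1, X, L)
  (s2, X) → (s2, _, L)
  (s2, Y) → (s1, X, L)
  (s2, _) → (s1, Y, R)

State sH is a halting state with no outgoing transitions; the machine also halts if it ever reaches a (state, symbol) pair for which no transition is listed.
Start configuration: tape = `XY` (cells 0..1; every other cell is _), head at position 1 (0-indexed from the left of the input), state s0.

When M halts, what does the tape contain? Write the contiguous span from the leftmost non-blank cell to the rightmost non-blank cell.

XYY

s0 | X[Y]_   read Y → write _, move R, go to s0
s0 | X_[_]   read _ → write X, move L, go to s2
s2 | X[_]X   read _ → write Y, move R, go to s1
s1 | XY[X]   read X → write Y, move L, go to sH
sH | X[Y]Y
The non-blank tape span at halt is XYY.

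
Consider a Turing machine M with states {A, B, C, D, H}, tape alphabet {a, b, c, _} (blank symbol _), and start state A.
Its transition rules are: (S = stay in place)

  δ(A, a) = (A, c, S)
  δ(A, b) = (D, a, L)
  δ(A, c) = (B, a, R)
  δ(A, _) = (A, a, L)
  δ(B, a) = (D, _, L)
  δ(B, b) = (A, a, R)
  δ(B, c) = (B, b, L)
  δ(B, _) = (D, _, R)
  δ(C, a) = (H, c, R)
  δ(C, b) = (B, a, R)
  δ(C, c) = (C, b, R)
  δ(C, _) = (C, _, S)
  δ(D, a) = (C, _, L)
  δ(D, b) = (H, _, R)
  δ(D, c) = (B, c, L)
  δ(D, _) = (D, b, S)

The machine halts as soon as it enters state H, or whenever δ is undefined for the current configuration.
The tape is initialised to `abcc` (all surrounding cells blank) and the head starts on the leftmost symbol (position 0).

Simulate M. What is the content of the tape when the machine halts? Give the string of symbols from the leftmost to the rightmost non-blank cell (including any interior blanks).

state=A head=0 tape=[a]bcc   (A,a)→(A,c,S)
state=A head=0 tape=[c]bcc   (A,c)→(B,a,R)
state=B head=1 tape=a[b]cc   (B,b)→(A,a,R)
state=A head=2 tape=aa[c]c   (A,c)→(B,a,R)
state=B head=3 tape=aaa[c]   (B,c)→(B,b,L)
state=B head=2 tape=aa[a]b   (B,a)→(D,_,L)
state=D head=1 tape=a[a]_b   (D,a)→(C,_,L)
state=C head=0 tape=[a]__b   (C,a)→(H,c,R)
state=H head=1 tape=c[_]_b
The non-blank tape span at halt is c__b.

c__b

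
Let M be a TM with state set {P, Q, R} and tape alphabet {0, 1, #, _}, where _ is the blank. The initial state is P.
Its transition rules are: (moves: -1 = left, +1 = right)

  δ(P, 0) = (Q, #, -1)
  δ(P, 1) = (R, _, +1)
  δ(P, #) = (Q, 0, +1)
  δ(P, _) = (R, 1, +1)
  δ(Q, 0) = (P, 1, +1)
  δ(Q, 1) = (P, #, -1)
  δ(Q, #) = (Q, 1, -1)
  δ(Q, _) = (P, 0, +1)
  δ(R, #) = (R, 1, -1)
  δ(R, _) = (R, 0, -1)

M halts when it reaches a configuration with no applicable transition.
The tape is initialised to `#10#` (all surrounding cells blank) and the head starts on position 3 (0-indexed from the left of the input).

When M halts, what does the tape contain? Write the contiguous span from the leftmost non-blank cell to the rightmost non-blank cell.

state=P head=3 tape=#10[#]___   (P,#)→(Q,0,+1)
state=Q head=4 tape=#100[_]__   (Q,_)→(P,0,+1)
state=P head=5 tape=#1000[_]_   (P,_)→(R,1,+1)
state=R head=6 tape=#10001[_]   (R,_)→(R,0,-1)
state=R head=5 tape=#1000[1]0
The non-blank tape span at halt is #100010.

#100010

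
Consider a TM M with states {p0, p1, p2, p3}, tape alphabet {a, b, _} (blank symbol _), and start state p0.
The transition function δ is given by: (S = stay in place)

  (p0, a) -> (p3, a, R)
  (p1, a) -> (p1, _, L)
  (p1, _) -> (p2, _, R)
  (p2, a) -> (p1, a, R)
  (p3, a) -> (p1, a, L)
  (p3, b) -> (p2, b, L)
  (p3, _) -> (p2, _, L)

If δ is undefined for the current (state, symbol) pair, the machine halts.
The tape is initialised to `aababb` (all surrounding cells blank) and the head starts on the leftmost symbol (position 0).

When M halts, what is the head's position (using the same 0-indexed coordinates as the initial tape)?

0

state=p0 head=0 tape=_[a]ababb   (p0,a)→(p3,a,R)
state=p3 head=1 tape=_a[a]babb   (p3,a)→(p1,a,L)
state=p1 head=0 tape=_[a]ababb   (p1,a)→(p1,_,L)
state=p1 head=-1 tape=[_]_ababb   (p1,_)→(p2,_,R)
state=p2 head=0 tape=_[_]ababb
At halt the head is at cell 0.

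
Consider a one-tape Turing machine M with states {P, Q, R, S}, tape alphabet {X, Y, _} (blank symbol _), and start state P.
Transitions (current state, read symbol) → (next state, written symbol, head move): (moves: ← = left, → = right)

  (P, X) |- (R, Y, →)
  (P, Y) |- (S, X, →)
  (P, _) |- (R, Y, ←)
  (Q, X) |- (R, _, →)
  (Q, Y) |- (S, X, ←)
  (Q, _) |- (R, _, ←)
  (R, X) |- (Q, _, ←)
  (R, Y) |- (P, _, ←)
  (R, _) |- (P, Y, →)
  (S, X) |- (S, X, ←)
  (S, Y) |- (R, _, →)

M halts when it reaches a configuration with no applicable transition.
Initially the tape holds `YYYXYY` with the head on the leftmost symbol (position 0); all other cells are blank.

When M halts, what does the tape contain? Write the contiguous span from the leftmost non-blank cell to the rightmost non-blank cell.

YX_Y_Y_XYY

state=P head=0 tape=____[Y]YYXYY   (P,Y)→(S,X,→)
state=S head=1 tape=____X[Y]YXYY   (S,Y)→(R,_,→)
state=R head=2 tape=____X_[Y]XYY   (R,Y)→(P,_,←)
state=P head=1 tape=____X[_]_XYY   (P,_)→(R,Y,←)
state=R head=0 tape=____[X]Y_XYY   (R,X)→(Q,_,←)
state=Q head=-1 tape=___[_]_Y_XYY   (Q,_)→(R,_,←)
state=R head=-2 tape=__[_]__Y_XYY   (R,_)→(P,Y,→)
state=P head=-1 tape=__Y[_]_Y_XYY   (P,_)→(R,Y,←)
state=R head=-2 tape=__[Y]Y_Y_XYY   (R,Y)→(P,_,←)
state=P head=-3 tape=_[_]_Y_Y_XYY   (P,_)→(R,Y,←)
state=R head=-4 tape=[_]Y_Y_Y_XYY   (R,_)→(P,Y,→)
state=P head=-3 tape=Y[Y]_Y_Y_XYY   (P,Y)→(S,X,→)
state=S head=-2 tape=YX[_]Y_Y_XYY
The non-blank tape span at halt is YX_Y_Y_XYY.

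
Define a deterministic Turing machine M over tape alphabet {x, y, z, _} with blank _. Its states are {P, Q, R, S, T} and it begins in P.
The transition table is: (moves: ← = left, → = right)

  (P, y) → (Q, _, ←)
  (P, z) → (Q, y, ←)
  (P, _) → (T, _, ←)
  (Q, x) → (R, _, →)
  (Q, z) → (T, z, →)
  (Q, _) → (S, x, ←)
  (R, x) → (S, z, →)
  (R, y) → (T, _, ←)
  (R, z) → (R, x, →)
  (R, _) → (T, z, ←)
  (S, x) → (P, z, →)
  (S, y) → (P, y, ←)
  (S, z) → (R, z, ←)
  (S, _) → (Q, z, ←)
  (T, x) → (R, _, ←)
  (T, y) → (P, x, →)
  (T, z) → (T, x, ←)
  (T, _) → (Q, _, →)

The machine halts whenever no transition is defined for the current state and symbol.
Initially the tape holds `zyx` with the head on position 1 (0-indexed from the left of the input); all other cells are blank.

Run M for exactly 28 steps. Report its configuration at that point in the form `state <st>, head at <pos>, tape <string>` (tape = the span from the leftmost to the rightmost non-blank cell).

state=P head=1 tape=z[y]x____   (P,y)→(Q,_,←)
state=Q head=0 tape=[z]_x____   (Q,z)→(T,z,→)
state=T head=1 tape=z[_]x____   (T,_)→(Q,_,→)
state=Q head=2 tape=z_[x]____   (Q,x)→(R,_,→)
state=R head=3 tape=z__[_]___   (R,_)→(T,z,←)
state=T head=2 tape=z_[_]z___   (T,_)→(Q,_,→)
state=Q head=3 tape=z__[z]___   (Q,z)→(T,z,→)
state=T head=4 tape=z__z[_]__   (T,_)→(Q,_,→)
state=Q head=5 tape=z__z_[_]_   (Q,_)→(S,x,←)
state=S head=4 tape=z__z[_]x_   (S,_)→(Q,z,←)
state=Q head=3 tape=z__[z]zx_   (Q,z)→(T,z,→)
state=T head=4 tape=z__z[z]x_   (T,z)→(T,x,←)
state=T head=3 tape=z__[z]xx_   (T,z)→(T,x,←)
state=T head=2 tape=z_[_]xxx_   (T,_)→(Q,_,→)
state=Q head=3 tape=z__[x]xx_   (Q,x)→(R,_,→)
state=R head=4 tape=z___[x]x_   (R,x)→(S,z,→)
state=S head=5 tape=z___z[x]_   (S,x)→(P,z,→)
state=P head=6 tape=z___zz[_]   (P,_)→(T,_,←)
state=T head=5 tape=z___z[z]_   (T,z)→(T,x,←)
state=T head=4 tape=z___[z]x_   (T,z)→(T,x,←)
state=T head=3 tape=z__[_]xx_   (T,_)→(Q,_,→)
state=Q head=4 tape=z___[x]x_   (Q,x)→(R,_,→)
state=R head=5 tape=z____[x]_   (R,x)→(S,z,→)
state=S head=6 tape=z____z[_]   (S,_)→(Q,z,←)
state=Q head=5 tape=z____[z]z   (Q,z)→(T,z,→)
state=T head=6 tape=z____z[z]   (T,z)→(T,x,←)
state=T head=5 tape=z____[z]x   (T,z)→(T,x,←)
state=T head=4 tape=z___[_]xx   (T,_)→(Q,_,→)
state=Q head=5 tape=z____[x]x
After 28 steps: state Q, head at 5, tape z____xx.

state Q, head at 5, tape z____xx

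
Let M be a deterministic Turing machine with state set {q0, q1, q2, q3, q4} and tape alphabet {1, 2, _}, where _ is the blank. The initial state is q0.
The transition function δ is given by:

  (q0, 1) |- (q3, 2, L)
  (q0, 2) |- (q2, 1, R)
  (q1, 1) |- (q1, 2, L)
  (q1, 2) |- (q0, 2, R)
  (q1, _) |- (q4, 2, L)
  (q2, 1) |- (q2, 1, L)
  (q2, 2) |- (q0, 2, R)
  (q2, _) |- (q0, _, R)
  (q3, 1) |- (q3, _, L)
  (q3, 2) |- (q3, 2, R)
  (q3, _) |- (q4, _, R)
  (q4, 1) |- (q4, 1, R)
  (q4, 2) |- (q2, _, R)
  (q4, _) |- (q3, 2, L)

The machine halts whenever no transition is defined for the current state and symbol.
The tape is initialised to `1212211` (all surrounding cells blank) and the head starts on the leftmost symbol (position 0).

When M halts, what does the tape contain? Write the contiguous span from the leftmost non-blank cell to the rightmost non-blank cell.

2222__2

q0 | _[1]212211__   read 1 → write 2, move L, go to q3
q3 | [_]2212211__   read _ → write _, move R, go to q4
q4 | _[2]212211__   read 2 → write _, move R, go to q2
q2 | __[2]12211__   read 2 → write 2, move R, go to q0
q0 | __2[1]2211__   read 1 → write 2, move L, go to q3
q3 | __[2]22211__   read 2 → write 2, move R, go to q3
q3 | __2[2]2211__   read 2 → write 2, move R, go to q3
q3 | __22[2]211__   read 2 → write 2, move R, go to q3
q3 | __222[2]11__   read 2 → write 2, move R, go to q3
q3 | __2222[1]1__   read 1 → write _, move L, go to q3
q3 | __222[2]_1__   read 2 → write 2, move R, go to q3
q3 | __2222[_]1__   read _ → write _, move R, go to q4
q4 | __2222_[1]__   read 1 → write 1, move R, go to q4
q4 | __2222_1[_]_   read _ → write 2, move L, go to q3
q3 | __2222_[1]2_   read 1 → write _, move L, go to q3
q3 | __2222[_]_2_   read _ → write _, move R, go to q4
q4 | __2222_[_]2_   read _ → write 2, move L, go to q3
q3 | __2222[_]22_   read _ → write _, move R, go to q4
q4 | __2222_[2]2_   read 2 → write _, move R, go to q2
q2 | __2222__[2]_   read 2 → write 2, move R, go to q0
q0 | __2222__2[_]
The non-blank tape span at halt is 2222__2.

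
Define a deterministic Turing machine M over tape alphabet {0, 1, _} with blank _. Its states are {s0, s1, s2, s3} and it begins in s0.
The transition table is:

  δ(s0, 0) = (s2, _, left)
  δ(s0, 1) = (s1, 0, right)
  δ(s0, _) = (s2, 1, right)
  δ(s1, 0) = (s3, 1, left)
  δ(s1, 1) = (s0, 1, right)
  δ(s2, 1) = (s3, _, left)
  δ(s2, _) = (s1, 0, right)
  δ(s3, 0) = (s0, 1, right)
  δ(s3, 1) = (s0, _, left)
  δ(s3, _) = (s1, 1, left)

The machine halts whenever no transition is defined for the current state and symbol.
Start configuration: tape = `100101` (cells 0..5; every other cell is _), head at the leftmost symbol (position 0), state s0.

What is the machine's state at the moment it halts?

state=s0 head=0 tape=[1]00101___   (s0,1)→(s1,0,right)
state=s1 head=1 tape=0[0]0101___   (s1,0)→(s3,1,left)
state=s3 head=0 tape=[0]10101___   (s3,0)→(s0,1,right)
state=s0 head=1 tape=1[1]0101___   (s0,1)→(s1,0,right)
state=s1 head=2 tape=10[0]101___   (s1,0)→(s3,1,left)
state=s3 head=1 tape=1[0]1101___   (s3,0)→(s0,1,right)
state=s0 head=2 tape=11[1]101___   (s0,1)→(s1,0,right)
state=s1 head=3 tape=110[1]01___   (s1,1)→(s0,1,right)
state=s0 head=4 tape=1101[0]1___   (s0,0)→(s2,_,left)
state=s2 head=3 tape=110[1]_1___   (s2,1)→(s3,_,left)
state=s3 head=2 tape=11[0]__1___   (s3,0)→(s0,1,right)
state=s0 head=3 tape=111[_]_1___   (s0,_)→(s2,1,right)
state=s2 head=4 tape=1111[_]1___   (s2,_)→(s1,0,right)
state=s1 head=5 tape=11110[1]___   (s1,1)→(s0,1,right)
state=s0 head=6 tape=111101[_]__   (s0,_)→(s2,1,right)
state=s2 head=7 tape=1111011[_]_   (s2,_)→(s1,0,right)
state=s1 head=8 tape=11110110[_]
No transition is defined for (s1, _); M halts in state s1.

s1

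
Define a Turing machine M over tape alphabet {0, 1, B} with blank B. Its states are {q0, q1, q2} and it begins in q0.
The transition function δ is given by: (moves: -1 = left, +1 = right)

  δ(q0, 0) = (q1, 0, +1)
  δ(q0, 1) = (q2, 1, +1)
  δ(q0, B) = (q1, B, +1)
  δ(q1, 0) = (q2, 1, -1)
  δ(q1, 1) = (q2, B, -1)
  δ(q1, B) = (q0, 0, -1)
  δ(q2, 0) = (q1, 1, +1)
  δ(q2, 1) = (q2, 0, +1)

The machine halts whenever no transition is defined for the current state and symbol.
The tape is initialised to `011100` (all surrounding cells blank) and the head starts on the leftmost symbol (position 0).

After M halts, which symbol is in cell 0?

1

q0 | [0]11100   read 0 → write 0, move +1, go to q1
q1 | 0[1]1100   read 1 → write B, move -1, go to q2
q2 | [0]B1100   read 0 → write 1, move +1, go to q1
q1 | 1[B]1100   read B → write 0, move -1, go to q0
q0 | [1]01100   read 1 → write 1, move +1, go to q2
q2 | 1[0]1100   read 0 → write 1, move +1, go to q1
q1 | 11[1]100   read 1 → write B, move -1, go to q2
q2 | 1[1]B100   read 1 → write 0, move +1, go to q2
q2 | 10[B]100
Cell 0 holds 1 when M halts.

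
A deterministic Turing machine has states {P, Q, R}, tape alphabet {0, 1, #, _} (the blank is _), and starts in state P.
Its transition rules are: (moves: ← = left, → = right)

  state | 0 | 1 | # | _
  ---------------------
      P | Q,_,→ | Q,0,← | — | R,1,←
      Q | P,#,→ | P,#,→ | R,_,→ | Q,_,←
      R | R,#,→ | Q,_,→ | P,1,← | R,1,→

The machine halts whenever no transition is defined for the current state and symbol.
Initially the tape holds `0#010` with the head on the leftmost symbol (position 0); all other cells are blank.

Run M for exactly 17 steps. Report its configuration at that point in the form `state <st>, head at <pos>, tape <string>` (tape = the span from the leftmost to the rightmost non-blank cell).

state=P head=0 tape=[0]#010_   (P,0)→(Q,_,→)
state=Q head=1 tape=_[#]010_   (Q,#)→(R,_,→)
state=R head=2 tape=__[0]10_   (R,0)→(R,#,→)
state=R head=3 tape=__#[1]0_   (R,1)→(Q,_,→)
state=Q head=4 tape=__#_[0]_   (Q,0)→(P,#,→)
state=P head=5 tape=__#_#[_]   (P,_)→(R,1,←)
state=R head=4 tape=__#_[#]1   (R,#)→(P,1,←)
state=P head=3 tape=__#[_]11   (P,_)→(R,1,←)
state=R head=2 tape=__[#]111   (R,#)→(P,1,←)
state=P head=1 tape=_[_]1111   (P,_)→(R,1,←)
state=R head=0 tape=[_]11111   (R,_)→(R,1,→)
state=R head=1 tape=1[1]1111   (R,1)→(Q,_,→)
state=Q head=2 tape=1_[1]111   (Q,1)→(P,#,→)
state=P head=3 tape=1_#[1]11   (P,1)→(Q,0,←)
state=Q head=2 tape=1_[#]011   (Q,#)→(R,_,→)
state=R head=3 tape=1__[0]11   (R,0)→(R,#,→)
state=R head=4 tape=1__#[1]1   (R,1)→(Q,_,→)
state=Q head=5 tape=1__#_[1]
After 17 steps: state Q, head at 5, tape 1__#_1.

state Q, head at 5, tape 1__#_1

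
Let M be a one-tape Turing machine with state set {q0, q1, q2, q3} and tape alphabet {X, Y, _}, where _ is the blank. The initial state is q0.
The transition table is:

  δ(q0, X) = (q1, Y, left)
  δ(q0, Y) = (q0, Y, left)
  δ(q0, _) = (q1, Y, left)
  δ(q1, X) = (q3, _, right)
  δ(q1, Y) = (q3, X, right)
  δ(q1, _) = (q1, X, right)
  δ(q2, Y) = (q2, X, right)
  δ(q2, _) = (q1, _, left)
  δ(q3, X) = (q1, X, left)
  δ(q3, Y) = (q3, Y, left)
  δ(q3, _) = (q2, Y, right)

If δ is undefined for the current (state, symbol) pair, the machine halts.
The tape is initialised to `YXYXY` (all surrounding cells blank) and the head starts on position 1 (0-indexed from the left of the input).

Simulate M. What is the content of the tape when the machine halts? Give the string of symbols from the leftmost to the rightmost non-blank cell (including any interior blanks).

XYXXXY

q0 | _Y[X]YXY   read X → write Y, move left, go to q1
q1 | _[Y]YYXY   read Y → write X, move right, go to q3
q3 | _X[Y]YXY   read Y → write Y, move left, go to q3
q3 | _[X]YYXY   read X → write X, move left, go to q1
q1 | [_]XYYXY   read _ → write X, move right, go to q1
q1 | X[X]YYXY   read X → write _, move right, go to q3
q3 | X_[Y]YXY   read Y → write Y, move left, go to q3
q3 | X[_]YYXY   read _ → write Y, move right, go to q2
q2 | XY[Y]YXY   read Y → write X, move right, go to q2
q2 | XYX[Y]XY   read Y → write X, move right, go to q2
q2 | XYXX[X]Y
The non-blank tape span at halt is XYXXXY.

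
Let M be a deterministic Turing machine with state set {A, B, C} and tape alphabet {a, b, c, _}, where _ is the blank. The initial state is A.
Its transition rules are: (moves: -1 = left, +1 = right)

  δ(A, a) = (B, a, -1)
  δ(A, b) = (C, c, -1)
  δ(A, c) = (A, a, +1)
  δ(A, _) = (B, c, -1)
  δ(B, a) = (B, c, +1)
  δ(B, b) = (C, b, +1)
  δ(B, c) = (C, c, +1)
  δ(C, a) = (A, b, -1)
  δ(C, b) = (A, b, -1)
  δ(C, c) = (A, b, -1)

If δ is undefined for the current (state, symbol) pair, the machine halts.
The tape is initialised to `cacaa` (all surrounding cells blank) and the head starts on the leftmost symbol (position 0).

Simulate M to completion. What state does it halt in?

B

A | __[c]acaa   read c → write a, move +1, go to A
A | __a[a]caa   read a → write a, move -1, go to B
B | __[a]acaa   read a → write c, move +1, go to B
B | __c[a]caa   read a → write c, move +1, go to B
B | __cc[c]aa   read c → write c, move +1, go to C
C | __ccc[a]a   read a → write b, move -1, go to A
A | __cc[c]ba   read c → write a, move +1, go to A
A | __cca[b]a   read b → write c, move -1, go to C
C | __cc[a]ca   read a → write b, move -1, go to A
A | __c[c]bca   read c → write a, move +1, go to A
A | __ca[b]ca   read b → write c, move -1, go to C
C | __c[a]cca   read a → write b, move -1, go to A
A | __[c]bcca   read c → write a, move +1, go to A
A | __a[b]cca   read b → write c, move -1, go to C
C | __[a]ccca   read a → write b, move -1, go to A
A | _[_]bccca   read _ → write c, move -1, go to B
B | [_]cbccca
No transition is defined for (B, _); M halts in state B.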